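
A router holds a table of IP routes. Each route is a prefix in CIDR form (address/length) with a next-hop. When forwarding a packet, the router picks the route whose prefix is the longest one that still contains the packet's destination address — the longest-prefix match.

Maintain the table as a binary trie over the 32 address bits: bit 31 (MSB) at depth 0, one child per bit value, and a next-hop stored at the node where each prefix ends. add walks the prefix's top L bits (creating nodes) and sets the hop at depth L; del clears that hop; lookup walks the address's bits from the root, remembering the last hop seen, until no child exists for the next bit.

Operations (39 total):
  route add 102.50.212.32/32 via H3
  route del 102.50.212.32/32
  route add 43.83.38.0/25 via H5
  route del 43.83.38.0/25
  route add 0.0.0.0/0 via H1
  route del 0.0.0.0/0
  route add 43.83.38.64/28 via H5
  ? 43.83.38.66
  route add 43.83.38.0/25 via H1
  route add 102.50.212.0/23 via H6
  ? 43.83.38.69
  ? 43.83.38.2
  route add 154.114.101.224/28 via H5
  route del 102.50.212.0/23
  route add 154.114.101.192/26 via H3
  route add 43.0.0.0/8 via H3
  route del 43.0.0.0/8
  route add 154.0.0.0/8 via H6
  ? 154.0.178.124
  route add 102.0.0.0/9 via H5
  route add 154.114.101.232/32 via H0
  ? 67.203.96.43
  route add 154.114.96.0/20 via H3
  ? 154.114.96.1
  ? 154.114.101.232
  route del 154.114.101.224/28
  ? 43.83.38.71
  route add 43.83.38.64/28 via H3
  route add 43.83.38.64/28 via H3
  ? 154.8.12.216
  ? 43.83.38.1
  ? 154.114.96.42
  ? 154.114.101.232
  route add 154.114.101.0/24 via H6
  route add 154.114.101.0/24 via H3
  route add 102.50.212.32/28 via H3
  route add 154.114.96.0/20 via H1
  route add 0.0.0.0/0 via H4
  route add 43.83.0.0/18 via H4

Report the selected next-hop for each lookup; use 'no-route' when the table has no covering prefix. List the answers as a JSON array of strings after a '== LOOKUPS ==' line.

Trace:
  + 102.50.212.32/32 (H3) depth=32
  del 102.50.212.32/32 (clear depth 32)
  + 43.83.38.0/25 (H5) depth=25
  del 43.83.38.0/25 (clear depth 25)
  + 0.0.0.0/0 (H1) depth=0
  del 0.0.0.0/0 (clear depth 0)
  + 43.83.38.64/28 (H5) depth=28
  lookup 43.83.38.66: bits 0010101101010011001001100100 walk d0:-→d1:-→d2:-→d3:-→d4:-→d5:-→d6:-→d7:-→d8:-→d9:-→d10:-→d11:-→d12:-→d13:-→d14:-→d15:-→d16:-→d17:-→d18:-→d19:-→d20:-→d21:-→d22:-→d23:-→d24:-→d25:-→d26:-→d27:-→d28:H5 -> H5
  + 43.83.38.0/25 (H1) depth=25
  + 102.50.212.0/23 (H6) depth=23
  lookup 43.83.38.69: bits 0010101101010011001001100100 walk d0:-→d1:-→d2:-→d3:-→d4:-→d5:-→d6:-→d7:-→d8:-→d9:-→d10:-→d11:-→d12:-→d13:-→d14:-→d15:-→d16:-→d17:-→d18:-→d19:-→d20:-→d21:-→d22:-→d23:-→d24:-→d25:H1→d26:-→d27:-→d28:H5 -> H5
  lookup 43.83.38.2: bits 0010101101010011001001100 walk d0:-→d1:-→d2:-→d3:-→d4:-→d5:-→d6:-→d7:-→d8:-→d9:-→d10:-→d11:-→d12:-→d13:-→d14:-→d15:-→d16:-→d17:-→d18:-→d19:-→d20:-→d21:-→d22:-→d23:-→d24:-→d25:H1 -> H1
  + 154.114.101.224/28 (H5) depth=28
  del 102.50.212.0/23 (clear depth 23)
  + 154.114.101.192/26 (H3) depth=26
  + 43.0.0.0/8 (H3) depth=8
  del 43.0.0.0/8 (clear depth 8)
  + 154.0.0.0/8 (H6) depth=8
  lookup 154.0.178.124: bits 100110100 walk d0:-→d1:-→d2:-→d3:-→d4:-→d5:-→d6:-→d7:-→d8:H6→d9:- -> H6
  + 102.0.0.0/9 (H5) depth=9
  + 154.114.101.232/32 (H0) depth=32
  lookup 67.203.96.43: bits 01 walk d0:-→d1:-→d2:- -> no-route
  + 154.114.96.0/20 (H3) depth=20
  lookup 154.114.96.1: bits 100110100111001001100 walk d0:-→d1:-→d2:-→d3:-→d4:-→d5:-→d6:-→d7:-→d8:H6→d9:-→d10:-→d11:-→d12:-→d13:-→d14:-→d15:-→d16:-→d17:-→d18:-→d19:-→d20:H3→d21:- -> H3
  lookup 154.114.101.232: bits 10011010011100100110010111101000 walk d0:-→d1:-→d2:-→d3:-→d4:-→d5:-→d6:-→d7:-→d8:H6→d9:-→d10:-→d11:-→d12:-→d13:-→d14:-→d15:-→d16:-→d17:-→d18:-→d19:-→d20:H3→d21:-→d22:-→d23:-→d24:-→d25:-→d26:H3→d27:-→d28:H5→d29:-→d30:-→d31:-→d32:H0 -> H0
  del 154.114.101.224/28 (clear depth 28)
  lookup 43.83.38.71: bits 0010101101010011001001100100 walk d0:-→d1:-→d2:-→d3:-→d4:-→d5:-→d6:-→d7:-→d8:-→d9:-→d10:-→d11:-→d12:-→d13:-→d14:-→d15:-→d16:-→d17:-→d18:-→d19:-→d20:-→d21:-→d22:-→d23:-→d24:-→d25:H1→d26:-→d27:-→d28:H5 -> H5
  + 43.83.38.64/28 (H3) depth=28
  + 43.83.38.64/28 (H3) depth=28
  lookup 154.8.12.216: bits 100110100 walk d0:-→d1:-→d2:-→d3:-→d4:-→d5:-→d6:-→d7:-→d8:H6→d9:- -> H6
  lookup 43.83.38.1: bits 0010101101010011001001100 walk d0:-→d1:-→d2:-→d3:-→d4:-→d5:-→d6:-→d7:-→d8:-→d9:-→d10:-→d11:-→d12:-→d13:-→d14:-→d15:-→d16:-→d17:-→d18:-→d19:-→d20:-→d21:-→d22:-→d23:-→d24:-→d25:H1 -> H1
  lookup 154.114.96.42: bits 100110100111001001100 walk d0:-→d1:-→d2:-→d3:-→d4:-→d5:-→d6:-→d7:-→d8:H6→d9:-→d10:-→d11:-→d12:-→d13:-→d14:-→d15:-→d16:-→d17:-→d18:-→d19:-→d20:H3→d21:- -> H3
  lookup 154.114.101.232: bits 10011010011100100110010111101000 walk d0:-→d1:-→d2:-→d3:-→d4:-→d5:-→d6:-→d7:-→d8:H6→d9:-→d10:-→d11:-→d12:-→d13:-→d14:-→d15:-→d16:-→d17:-→d18:-→d19:-→d20:H3→d21:-→d22:-→d23:-→d24:-→d25:-→d26:H3→d27:-→d28:-→d29:-→d30:-→d31:-→d32:H0 -> H0
  + 154.114.101.0/24 (H6) depth=24
  + 154.114.101.0/24 (H3) depth=24
  + 102.50.212.32/28 (H3) depth=28
  + 154.114.96.0/20 (H1) depth=20
  + 0.0.0.0/0 (H4) depth=0
  + 43.83.0.0/18 (H4) depth=18

== LOOKUPS ==
["H5","H5","H1","H6","no-route","H3","H0","H5","H6","H1","H3","H0"]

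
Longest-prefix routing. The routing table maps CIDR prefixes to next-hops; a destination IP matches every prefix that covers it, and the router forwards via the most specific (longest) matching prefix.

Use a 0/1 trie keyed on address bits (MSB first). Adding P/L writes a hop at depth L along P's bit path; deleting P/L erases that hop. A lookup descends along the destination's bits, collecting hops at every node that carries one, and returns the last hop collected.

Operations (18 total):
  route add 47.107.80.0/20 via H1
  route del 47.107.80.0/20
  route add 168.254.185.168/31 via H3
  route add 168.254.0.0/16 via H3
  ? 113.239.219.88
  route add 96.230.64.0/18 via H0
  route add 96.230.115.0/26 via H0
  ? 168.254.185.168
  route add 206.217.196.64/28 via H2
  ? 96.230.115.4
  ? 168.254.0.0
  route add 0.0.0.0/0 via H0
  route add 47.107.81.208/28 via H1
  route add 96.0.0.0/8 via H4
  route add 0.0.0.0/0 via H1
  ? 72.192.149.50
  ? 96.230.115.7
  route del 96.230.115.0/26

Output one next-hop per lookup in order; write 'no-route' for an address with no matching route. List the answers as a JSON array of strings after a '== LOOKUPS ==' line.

Process each operation:
  + 47.107.80.0/20 (H1) depth=20
  - 47.107.80.0/20 clear@20
  + 168.254.185.168/31 (H3) depth=31
  + 168.254.0.0/16 (H3) depth=16
  lookup 113.239.219.88: bits 0 walk d0:-→d1:- -> no-route
  + 96.230.64.0/18 (H0) depth=18
  + 96.230.115.0/26 (H0) depth=26
  lookup 168.254.185.168: bits 1010100011111110101110011010100 walk d0:-→d1:-→d2:-→d3:-→d4:-→d5:-→d6:-→d7:-→d8:-→d9:-→d10:-→d11:-→d12:-→d13:-→d14:-→d15:-→d16:H3→d17:-→d18:-→d19:-→d20:-→d21:-→d22:-→d23:-→d24:-→d25:-→d26:-→d27:-→d28:-→d29:-→d30:-→d31:H3 -> H3
  + 206.217.196.64/28 (H2) depth=28
  lookup 96.230.115.4: bits 01100000111001100111001100 walk d0:-→d1:-→d2:-→d3:-→d4:-→d5:-→d6:-→d7:-→d8:-→d9:-→d10:-→d11:-→d12:-→d13:-→d14:-→d15:-→d16:-→d17:-→d18:H0→d19:-→d20:-→d21:-→d22:-→d23:-→d24:-→d25:-→d26:H0 -> H0
  lookup 168.254.0.0: bits 1010100011111110 walk d0:-→d1:-→d2:-→d3:-→d4:-→d5:-→d6:-→d7:-→d8:-→d9:-→d10:-→d11:-→d12:-→d13:-→d14:-→d15:-→d16:H3 -> H3
  + 0.0.0.0/0 (H0) depth=0
  + 47.107.81.208/28 (H1) depth=28
  + 96.0.0.0/8 (H4) depth=8
  + 0.0.0.0/0 (H1) depth=0
  lookup 72.192.149.50: bits 01 walk d0:H1→d1:-→d2:- -> H1
  lookup 96.230.115.7: bits 01100000111001100111001100 walk d0:H1→d1:-→d2:-→d3:-→d4:-→d5:-→d6:-→d7:-→d8:H4→d9:-→d10:-→d11:-→d12:-→d13:-→d14:-→d15:-→d16:-→d17:-→d18:H0→d19:-→d20:-→d21:-→d22:-→d23:-→d24:-→d25:-→d26:H0 -> H0
  - 96.230.115.0/26 clear@26

== LOOKUPS ==
["no-route","H3","H0","H3","H1","H0"]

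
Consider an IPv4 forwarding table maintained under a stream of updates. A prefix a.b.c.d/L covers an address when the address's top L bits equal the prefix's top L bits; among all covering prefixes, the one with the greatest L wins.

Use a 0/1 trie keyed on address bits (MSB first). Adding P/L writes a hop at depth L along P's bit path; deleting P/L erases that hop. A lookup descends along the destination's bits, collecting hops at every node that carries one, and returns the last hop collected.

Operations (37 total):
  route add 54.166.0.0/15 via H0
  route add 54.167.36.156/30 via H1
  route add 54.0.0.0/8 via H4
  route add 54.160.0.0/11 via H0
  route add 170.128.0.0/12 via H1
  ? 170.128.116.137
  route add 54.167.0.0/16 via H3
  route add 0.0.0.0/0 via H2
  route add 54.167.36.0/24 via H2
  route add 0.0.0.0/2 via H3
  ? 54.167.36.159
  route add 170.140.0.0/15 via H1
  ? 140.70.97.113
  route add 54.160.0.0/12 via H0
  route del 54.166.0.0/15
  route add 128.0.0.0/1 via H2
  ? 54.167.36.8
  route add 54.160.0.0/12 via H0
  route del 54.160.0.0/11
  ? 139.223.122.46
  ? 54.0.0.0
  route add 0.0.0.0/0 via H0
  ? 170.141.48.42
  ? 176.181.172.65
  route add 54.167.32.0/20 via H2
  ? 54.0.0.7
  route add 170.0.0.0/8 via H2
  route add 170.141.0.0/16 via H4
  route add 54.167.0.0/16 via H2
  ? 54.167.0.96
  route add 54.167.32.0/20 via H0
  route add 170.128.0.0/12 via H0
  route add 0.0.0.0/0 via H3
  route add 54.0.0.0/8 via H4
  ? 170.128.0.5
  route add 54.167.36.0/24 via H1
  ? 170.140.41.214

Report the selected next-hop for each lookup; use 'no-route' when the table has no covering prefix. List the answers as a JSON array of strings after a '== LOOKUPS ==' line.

Process each operation:
  add 54.166.0.0/15 -> H0 at depth 15
  add 54.167.36.156/30 -> H1 at depth 30
  add 54.0.0.0/8 -> H4 at depth 8
  add 54.160.0.0/11 -> H0 at depth 11
  add 170.128.0.0/12 -> H1 at depth 12
  ? 170.128.116.137  path d0:-→d1:-→d2:-→d3:-→d4:-→d5:-→d6:-→d7:-→d8:-→d9:-→d10:-→d11:-→d12:H1  best=H1
  add 54.167.0.0/16 -> H3 at depth 16
  add 0.0.0.0/0 -> H2 at depth 0
  add 54.167.36.0/24 -> H2 at depth 24
  add 0.0.0.0/2 -> H3 at depth 2
  ? 54.167.36.159  path d0:H2→d1:-→d2:H3→d3:-→d4:-→d5:-→d6:-→d7:-→d8:H4→d9:-→d10:-→d11:H0→d12:-→d13:-→d14:-→d15:H0→d16:H3→d17:-→d18:-→d19:-→d20:-→d21:-→d22:-→d23:-→d24:H2→d25:-→d26:-→d27:-→d28:-→d29:-→d30:H1  best=H1
  add 170.140.0.0/15 -> H1 at depth 15
  ? 140.70.97.113  path d0:H2→d1:-→d2:-  best=H2
  add 54.160.0.0/12 -> H0 at depth 12
  del 54.166.0.0/15 (clear depth 15)
  add 128.0.0.0/1 -> H2 at depth 1
  ? 54.167.36.8  path d0:H2→d1:-→d2:H3→d3:-→d4:-→d5:-→d6:-→d7:-→d8:H4→d9:-→d10:-→d11:H0→d12:H0→d13:-→d14:-→d15:-→d16:H3→d17:-→d18:-→d19:-→d20:-→d21:-→d22:-→d23:-→d24:H2  best=H2
  add 54.160.0.0/12 -> H0 at depth 12
  del 54.160.0.0/11 (clear depth 11)
  ? 139.223.122.46  path d0:H2→d1:H2→d2:-  best=H2
  ? 54.0.0.0  path d0:H2→d1:-→d2:H3→d3:-→d4:-→d5:-→d6:-→d7:-→d8:H4  best=H4
  add 0.0.0.0/0 -> H0 at depth 0
  ? 170.141.48.42  path d0:H0→d1:H2→d2:-→d3:-→d4:-→d5:-→d6:-→d7:-→d8:-→d9:-→d10:-→d11:-→d12:H1→d13:-→d14:-→d15:H1  best=H1
  ? 176.181.172.65  path d0:H0→d1:H2→d2:-→d3:-  best=H2
  add 54.167.32.0/20 -> H2 at depth 20
  ? 54.0.0.7  path d0:H0→d1:-→d2:H3→d3:-→d4:-→d5:-→d6:-→d7:-→d8:H4  best=H4
  add 170.0.0.0/8 -> H2 at depth 8
  add 170.141.0.0/16 -> H4 at depth 16
  add 54.167.0.0/16 -> H2 at depth 16
  ? 54.167.0.96  path d0:H0→d1:-→d2:H3→d3:-→d4:-→d5:-→d6:-→d7:-→d8:H4→d9:-→d10:-→d11:-→d12:H0→d13:-→d14:-→d15:-→d16:H2→d17:-→d18:-  best=H2
  add 54.167.32.0/20 -> H0 at depth 20
  add 170.128.0.0/12 -> H0 at depth 12
  add 0.0.0.0/0 -> H3 at depth 0
  add 54.0.0.0/8 -> H4 at depth 8
  ? 170.128.0.5  path d0:H3→d1:H2→d2:-→d3:-→d4:-→d5:-→d6:-→d7:-→d8:H2→d9:-→d10:-→d11:-→d12:H0  best=H0
  add 54.167.36.0/24 -> H1 at depth 24
  ? 170.140.41.214  path d0:H3→d1:H2→d2:-→d3:-→d4:-→d5:-→d6:-→d7:-→d8:H2→d9:-→d10:-→d11:-→d12:H0→d13:-→d14:-→d15:H1  best=H1

== LOOKUPS ==
["H1","H1","H2","H2","H2","H4","H1","H2","H4","H2","H0","H1"]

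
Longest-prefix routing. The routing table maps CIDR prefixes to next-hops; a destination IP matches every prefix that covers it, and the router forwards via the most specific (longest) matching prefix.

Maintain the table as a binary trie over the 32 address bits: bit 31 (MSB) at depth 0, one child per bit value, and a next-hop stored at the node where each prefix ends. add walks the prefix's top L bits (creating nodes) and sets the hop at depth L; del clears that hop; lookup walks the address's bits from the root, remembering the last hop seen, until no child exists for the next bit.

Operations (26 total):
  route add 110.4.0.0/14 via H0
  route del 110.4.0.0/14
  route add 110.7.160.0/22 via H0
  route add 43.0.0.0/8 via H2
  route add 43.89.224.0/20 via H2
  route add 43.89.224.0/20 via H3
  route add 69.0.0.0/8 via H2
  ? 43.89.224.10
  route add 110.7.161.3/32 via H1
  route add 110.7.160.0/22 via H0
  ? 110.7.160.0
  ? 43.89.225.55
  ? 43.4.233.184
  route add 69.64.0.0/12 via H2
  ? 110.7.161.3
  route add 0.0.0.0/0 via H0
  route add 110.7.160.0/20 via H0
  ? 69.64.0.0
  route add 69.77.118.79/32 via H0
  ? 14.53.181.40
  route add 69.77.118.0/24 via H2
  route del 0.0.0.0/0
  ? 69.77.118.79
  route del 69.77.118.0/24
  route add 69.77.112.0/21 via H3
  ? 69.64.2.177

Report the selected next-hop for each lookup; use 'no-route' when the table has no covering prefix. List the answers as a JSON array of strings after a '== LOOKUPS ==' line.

Trace:
  add 110.4.0.0/14 -> H0 at depth 14
  del 110.4.0.0/14 (clear depth 14)
  add 110.7.160.0/22 -> H0 at depth 22
  add 43.0.0.0/8 -> H2 at depth 8
  add 43.89.224.0/20 -> H2 at depth 20
  add 43.89.224.0/20 -> H3 at depth 20
  add 69.0.0.0/8 -> H2 at depth 8
  lookup 43.89.224.10: bits 00101011010110011110 walk d0:-→d1:-→d2:-→d3:-→d4:-→d5:-→d6:-→d7:-→d8:H2→d9:-→d10:-→d11:-→d12:-→d13:-→d14:-→d15:-→d16:-→d17:-→d18:-→d19:-→d20:H3 -> H3
  add 110.7.161.3/32 -> H1 at depth 32
  add 110.7.160.0/22 -> H0 at depth 22
  lookup 110.7.160.0: bits 01101110000001111010000 walk d0:-→d1:-→d2:-→d3:-→d4:-→d5:-→d6:-→d7:-→d8:-→d9:-→d10:-→d11:-→d12:-→d13:-→d14:-→d15:-→d16:-→d17:-→d18:-→d19:-→d20:-→d21:-→d22:H0→d23:- -> H0
  lookup 43.89.225.55: bits 00101011010110011110 walk d0:-→d1:-→d2:-→d3:-→d4:-→d5:-→d6:-→d7:-→d8:H2→d9:-→d10:-→d11:-→d12:-→d13:-→d14:-→d15:-→d16:-→d17:-→d18:-→d19:-→d20:H3 -> H3
  lookup 43.4.233.184: bits 001010110 walk d0:-→d1:-→d2:-→d3:-→d4:-→d5:-→d6:-→d7:-→d8:H2→d9:- -> H2
  add 69.64.0.0/12 -> H2 at depth 12
  lookup 110.7.161.3: bits 01101110000001111010000100000011 walk d0:-→d1:-→d2:-→d3:-→d4:-→d5:-→d6:-→d7:-→d8:-→d9:-→d10:-→d11:-→d12:-→d13:-→d14:-→d15:-→d16:-→d17:-→d18:-→d19:-→d20:-→d21:-→d22:H0→d23:-→d24:-→d25:-→d26:-→d27:-→d28:-→d29:-→d30:-→d31:-→d32:H1 -> H1
  add 0.0.0.0/0 -> H0 at depth 0
  add 110.7.160.0/20 -> H0 at depth 20
  lookup 69.64.0.0: bits 010001010100 walk d0:H0→d1:-→d2:-→d3:-→d4:-→d5:-→d6:-→d7:-→d8:H2→d9:-→d10:-→d11:-→d12:H2 -> H2
  add 69.77.118.79/32 -> H0 at depth 32
  lookup 14.53.181.40: bits 00 walk d0:H0→d1:-→d2:- -> H0
  add 69.77.118.0/24 -> H2 at depth 24
  del 0.0.0.0/0 (clear depth 0)
  lookup 69.77.118.79: bits 01000101010011010111011001001111 walk d0:-→d1:-→d2:-→d3:-→d4:-→d5:-→d6:-→d7:-→d8:H2→d9:-→d10:-→d11:-→d12:H2→d13:-→d14:-→d15:-→d16:-→d17:-→d18:-→d19:-→d20:-→d21:-→d22:-→d23:-→d24:H2→d25:-→d26:-→d27:-→d28:-→d29:-→d30:-→d31:-→d32:H0 -> H0
  del 69.77.118.0/24 (clear depth 24)
  add 69.77.112.0/21 -> H3 at depth 21
  lookup 69.64.2.177: bits 010001010100 walk d0:-→d1:-→d2:-→d3:-→d4:-→d5:-→d6:-→d7:-→d8:H2→d9:-→d10:-→d11:-→d12:H2 -> H2

== LOOKUPS ==
["H3","H0","H3","H2","H1","H2","H0","H0","H2"]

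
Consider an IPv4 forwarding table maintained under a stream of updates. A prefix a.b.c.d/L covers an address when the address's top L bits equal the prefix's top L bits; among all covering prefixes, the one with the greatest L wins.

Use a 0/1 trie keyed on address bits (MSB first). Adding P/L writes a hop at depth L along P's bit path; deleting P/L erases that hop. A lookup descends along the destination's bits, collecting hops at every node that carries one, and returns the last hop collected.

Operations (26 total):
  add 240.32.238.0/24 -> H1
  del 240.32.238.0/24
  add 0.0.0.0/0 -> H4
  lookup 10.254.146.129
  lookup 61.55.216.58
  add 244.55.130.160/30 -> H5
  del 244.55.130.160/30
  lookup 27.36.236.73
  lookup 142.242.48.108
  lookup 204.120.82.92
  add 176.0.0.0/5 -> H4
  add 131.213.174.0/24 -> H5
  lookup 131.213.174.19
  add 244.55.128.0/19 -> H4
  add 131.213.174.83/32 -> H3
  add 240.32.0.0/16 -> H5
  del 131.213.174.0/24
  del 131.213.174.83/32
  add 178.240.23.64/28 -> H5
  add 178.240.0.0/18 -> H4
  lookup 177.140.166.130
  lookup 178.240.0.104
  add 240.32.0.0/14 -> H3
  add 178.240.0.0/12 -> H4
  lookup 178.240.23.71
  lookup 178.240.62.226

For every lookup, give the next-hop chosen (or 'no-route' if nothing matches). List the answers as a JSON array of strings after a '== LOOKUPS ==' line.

Apply in order:
  add 240.32.238.0/24 -> H1 at depth 24
  del 240.32.238.0/24 (clear depth 24)
  add 0.0.0.0/0 -> H4 at depth 0
  ? 10.254.146.129  path d0:H4  best=H4
  ? 61.55.216.58  path d0:H4  best=H4
  add 244.55.130.160/30 -> H5 at depth 30
  del 244.55.130.160/30 (clear depth 30)
  ? 27.36.236.73  path d0:H4  best=H4
  ? 142.242.48.108  path d0:H4→d1:-  best=H4
  ? 204.120.82.92  path d0:H4→d1:-→d2:-  best=H4
  add 176.0.0.0/5 -> H4 at depth 5
  add 131.213.174.0/24 -> H5 at depth 24
  ? 131.213.174.19  path d0:H4→d1:-→d2:-→d3:-→d4:-→d5:-→d6:-→d7:-→d8:-→d9:-→d10:-→d11:-→d12:-→d13:-→d14:-→d15:-→d16:-→d17:-→d18:-→d19:-→d20:-→d21:-→d22:-→d23:-→d24:H5  best=H5
  add 244.55.128.0/19 -> H4 at depth 19
  add 131.213.174.83/32 -> H3 at depth 32
  add 240.32.0.0/16 -> H5 at depth 16
  del 131.213.174.0/24 (clear depth 24)
  del 131.213.174.83/32 (clear depth 32)
  add 178.240.23.64/28 -> H5 at depth 28
  add 178.240.0.0/18 -> H4 at depth 18
  ? 177.140.166.130  path d0:H4→d1:-→d2:-→d3:-→d4:-→d5:H4→d6:-  best=H4
  ? 178.240.0.104  path d0:H4→d1:-→d2:-→d3:-→d4:-→d5:H4→d6:-→d7:-→d8:-→d9:-→d10:-→d11:-→d12:-→d13:-→d14:-→d15:-→d16:-→d17:-→d18:H4→d19:-  best=H4
  add 240.32.0.0/14 -> H3 at depth 14
  add 178.240.0.0/12 -> H4 at depth 12
  ? 178.240.23.71  path d0:H4→d1:-→d2:-→d3:-→d4:-→d5:H4→d6:-→d7:-→d8:-→d9:-→d10:-→d11:-→d12:H4→d13:-→d14:-→d15:-→d16:-→d17:-→d18:H4→d19:-→d20:-→d21:-→d22:-→d23:-→d24:-→d25:-→d26:-→d27:-→d28:H5  best=H5
  ? 178.240.62.226  path d0:H4→d1:-→d2:-→d3:-→d4:-→d5:H4→d6:-→d7:-→d8:-→d9:-→d10:-→d11:-→d12:H4→d13:-→d14:-→d15:-→d16:-→d17:-→d18:H4  best=H4

== LOOKUPS ==
["H4","H4","H4","H4","H4","H5","H4","H4","H5","H4"]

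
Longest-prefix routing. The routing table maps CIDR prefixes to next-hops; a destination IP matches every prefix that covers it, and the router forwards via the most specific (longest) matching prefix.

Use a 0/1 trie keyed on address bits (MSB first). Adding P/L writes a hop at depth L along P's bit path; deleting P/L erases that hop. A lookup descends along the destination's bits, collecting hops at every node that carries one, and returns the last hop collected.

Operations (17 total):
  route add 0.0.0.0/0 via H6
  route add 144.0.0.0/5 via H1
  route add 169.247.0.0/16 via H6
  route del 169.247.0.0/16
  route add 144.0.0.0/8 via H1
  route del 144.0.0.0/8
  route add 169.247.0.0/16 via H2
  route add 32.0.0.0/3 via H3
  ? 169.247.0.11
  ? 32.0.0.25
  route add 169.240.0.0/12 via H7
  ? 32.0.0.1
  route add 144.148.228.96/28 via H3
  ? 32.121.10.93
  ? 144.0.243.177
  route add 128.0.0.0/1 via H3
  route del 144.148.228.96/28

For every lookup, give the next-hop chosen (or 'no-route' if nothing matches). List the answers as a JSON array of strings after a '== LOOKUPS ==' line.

Apply in order:
  + 0.0.0.0/0 (H6) depth=0
  + 144.0.0.0/5 (H1) depth=5
  + 169.247.0.0/16 (H6) depth=16
  del 169.247.0.0/16 (clear depth 16)
  + 144.0.0.0/8 (H1) depth=8
  del 144.0.0.0/8 (clear depth 8)
  + 169.247.0.0/16 (H2) depth=16
  + 32.0.0.0/3 (H3) depth=3
  Q 169.247.0.11: descend 1010100111110111 ; hops seen [H6,H2] ; pick H2
  Q 32.0.0.25: descend 001 ; hops seen [H6,H3] ; pick H3
  + 169.240.0.0/12 (H7) depth=12
  Q 32.0.0.1: descend 001 ; hops seen [H6,H3] ; pick H3
  + 144.148.228.96/28 (H3) depth=28
  Q 32.121.10.93: descend 001 ; hops seen [H6,H3] ; pick H3
  Q 144.0.243.177: descend 10010000 ; hops seen [H6,H1] ; pick H1
  + 128.0.0.0/1 (H3) depth=1
  del 144.148.228.96/28 (clear depth 28)

== LOOKUPS ==
["H2","H3","H3","H3","H1"]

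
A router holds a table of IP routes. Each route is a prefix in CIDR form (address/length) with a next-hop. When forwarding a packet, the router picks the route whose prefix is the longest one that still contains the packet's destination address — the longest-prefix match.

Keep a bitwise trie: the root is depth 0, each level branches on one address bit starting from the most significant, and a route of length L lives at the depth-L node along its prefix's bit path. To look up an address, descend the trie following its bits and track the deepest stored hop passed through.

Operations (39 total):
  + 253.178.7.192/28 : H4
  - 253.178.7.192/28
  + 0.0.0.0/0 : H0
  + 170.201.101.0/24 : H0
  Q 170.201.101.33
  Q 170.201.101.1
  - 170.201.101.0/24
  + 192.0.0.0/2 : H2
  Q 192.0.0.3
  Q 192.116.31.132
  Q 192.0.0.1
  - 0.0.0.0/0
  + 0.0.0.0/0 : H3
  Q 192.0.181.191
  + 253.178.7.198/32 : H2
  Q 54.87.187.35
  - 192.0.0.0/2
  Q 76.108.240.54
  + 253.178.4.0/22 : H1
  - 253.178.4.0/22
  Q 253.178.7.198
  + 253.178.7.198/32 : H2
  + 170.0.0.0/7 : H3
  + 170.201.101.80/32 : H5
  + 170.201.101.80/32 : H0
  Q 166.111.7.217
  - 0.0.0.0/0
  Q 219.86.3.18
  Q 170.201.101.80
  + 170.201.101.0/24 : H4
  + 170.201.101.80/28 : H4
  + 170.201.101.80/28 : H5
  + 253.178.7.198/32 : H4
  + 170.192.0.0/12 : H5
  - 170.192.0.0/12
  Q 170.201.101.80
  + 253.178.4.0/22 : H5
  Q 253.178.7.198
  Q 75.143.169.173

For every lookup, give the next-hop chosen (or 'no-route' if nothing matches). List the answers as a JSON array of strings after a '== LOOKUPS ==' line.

Apply in order:
  + 253.178.7.192/28 (H4) depth=28
  - 253.178.7.192/28 clear@28
  + 0.0.0.0/0 (H0) depth=0
  + 170.201.101.0/24 (H0) depth=24
  Q 170.201.101.33: descend 101010101100100101100101 ; hops seen [H0,H0] ; pick H0
  Q 170.201.101.1: descend 101010101100100101100101 ; hops seen [H0,H0] ; pick H0
  - 170.201.101.0/24 clear@24
  + 192.0.0.0/2 (H2) depth=2
  Q 192.0.0.3: descend 11 ; hops seen [H0,H2] ; pick H2
  Q 192.116.31.132: descend 11 ; hops seen [H0,H2] ; pick H2
  Q 192.0.0.1: descend 11 ; hops seen [H0,H2] ; pick H2
  - 0.0.0.0/0 clear@0
  + 0.0.0.0/0 (H3) depth=0
  Q 192.0.181.191: descend 11 ; hops seen [H3,H2] ; pick H2
  + 253.178.7.198/32 (H2) depth=32
  Q 54.87.187.35: descend ε ; hops seen [H3] ; pick H3
  - 192.0.0.0/2 clear@2
  Q 76.108.240.54: descend ε ; hops seen [H3] ; pick H3
  + 253.178.4.0/22 (H1) depth=22
  - 253.178.4.0/22 clear@22
  Q 253.178.7.198: descend 11111101101100100000011111000110 ; hops seen [H3,H2] ; pick H2
  + 253.178.7.198/32 (H2) depth=32
  + 170.0.0.0/7 (H3) depth=7
  + 170.201.101.80/32 (H5) depth=32
  + 170.201.101.80/32 (H0) depth=32
  Q 166.111.7.217: descend 1010 ; hops seen [H3] ; pick H3
  - 0.0.0.0/0 clear@0
  Q 219.86.3.18: descend 11 ; hops seen [∅] ; pick no-route
  Q 170.201.101.80: descend 10101010110010010110010101010000 ; hops seen [H3,H0] ; pick H0
  + 170.201.101.0/24 (H4) depth=24
  + 170.201.101.80/28 (H4) depth=28
  + 170.201.101.80/28 (H5) depth=28
  + 253.178.7.198/32 (H4) depth=32
  + 170.192.0.0/12 (H5) depth=12
  - 170.192.0.0/12 clear@12
  Q 170.201.101.80: descend 10101010110010010110010101010000 ; hops seen [H3,H4,H5,H0] ; pick H0
  + 253.178.4.0/22 (H5) depth=22
  Q 253.178.7.198: descend 11111101101100100000011111000110 ; hops seen [H5,H4] ; pick H4
  Q 75.143.169.173: descend ε ; hops seen [∅] ; pick no-route

== LOOKUPS ==
["H0","H0","H2","H2","H2","H2","H3","H3","H2","H3","no-route","H0","H0","H4","no-route"]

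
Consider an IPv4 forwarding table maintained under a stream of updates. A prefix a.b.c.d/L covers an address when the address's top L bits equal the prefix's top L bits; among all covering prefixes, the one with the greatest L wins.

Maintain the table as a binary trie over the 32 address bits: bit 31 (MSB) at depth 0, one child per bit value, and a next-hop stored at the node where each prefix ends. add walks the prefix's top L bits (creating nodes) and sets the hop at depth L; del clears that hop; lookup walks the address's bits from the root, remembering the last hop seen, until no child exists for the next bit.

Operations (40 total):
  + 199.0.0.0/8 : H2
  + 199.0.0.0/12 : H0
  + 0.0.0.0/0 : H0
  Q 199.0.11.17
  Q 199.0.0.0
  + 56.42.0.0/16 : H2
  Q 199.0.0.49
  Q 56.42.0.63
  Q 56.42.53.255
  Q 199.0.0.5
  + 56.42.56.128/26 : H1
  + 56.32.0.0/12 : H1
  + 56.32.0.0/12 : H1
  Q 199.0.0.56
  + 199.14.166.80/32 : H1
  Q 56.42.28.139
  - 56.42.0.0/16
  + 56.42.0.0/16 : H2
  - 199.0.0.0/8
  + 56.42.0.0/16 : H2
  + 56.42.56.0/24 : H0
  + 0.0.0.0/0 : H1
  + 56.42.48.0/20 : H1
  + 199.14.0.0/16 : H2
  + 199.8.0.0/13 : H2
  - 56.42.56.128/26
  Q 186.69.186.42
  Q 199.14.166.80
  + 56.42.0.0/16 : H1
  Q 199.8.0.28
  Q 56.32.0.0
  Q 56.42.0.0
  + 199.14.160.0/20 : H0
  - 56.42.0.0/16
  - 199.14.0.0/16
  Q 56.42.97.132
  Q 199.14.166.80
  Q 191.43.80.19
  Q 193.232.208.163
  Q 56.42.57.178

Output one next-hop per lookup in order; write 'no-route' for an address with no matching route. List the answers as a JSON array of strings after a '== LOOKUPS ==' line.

Process each operation:
  add 199.0.0.0/8 -> H2 at depth 8
  add 199.0.0.0/12 -> H0 at depth 12
  add 0.0.0.0/0 -> H0 at depth 0
  lookup 199.0.11.17: bits 110001110000 walk d0:H0→d1:-→d2:-→d3:-→d4:-→d5:-→d6:-→d7:-→d8:H2→d9:-→d10:-→d11:-→d12:H0 -> H0
  lookup 199.0.0.0: bits 110001110000 walk d0:H0→d1:-→d2:-→d3:-→d4:-→d5:-→d6:-→d7:-→d8:H2→d9:-→d10:-→d11:-→d12:H0 -> H0
  add 56.42.0.0/16 -> H2 at depth 16
  lookup 199.0.0.49: bits 110001110000 walk d0:H0→d1:-→d2:-→d3:-→d4:-→d5:-→d6:-→d7:-→d8:H2→d9:-→d10:-→d11:-→d12:H0 -> H0
  lookup 56.42.0.63: bits 0011100000101010 walk d0:H0→d1:-→d2:-→d3:-→d4:-→d5:-→d6:-→d7:-→d8:-→d9:-→d10:-→d11:-→d12:-→d13:-→d14:-→d15:-→d16:H2 -> H2
  lookup 56.42.53.255: bits 0011100000101010 walk d0:H0→d1:-→d2:-→d3:-→d4:-→d5:-→d6:-→d7:-→d8:-→d9:-→d10:-→d11:-→d12:-→d13:-→d14:-→d15:-→d16:H2 -> H2
  lookup 199.0.0.5: bits 110001110000 walk d0:H0→d1:-→d2:-→d3:-→d4:-→d5:-→d6:-→d7:-→d8:H2→d9:-→d10:-→d11:-→d12:H0 -> H0
  add 56.42.56.128/26 -> H1 at depth 26
  add 56.32.0.0/12 -> H1 at depth 12
  add 56.32.0.0/12 -> H1 at depth 12
  lookup 199.0.0.56: bits 110001110000 walk d0:H0→d1:-→d2:-→d3:-→d4:-→d5:-→d6:-→d7:-→d8:H2→d9:-→d10:-→d11:-→d12:H0 -> H0
  add 199.14.166.80/32 -> H1 at depth 32
  lookup 56.42.28.139: bits 001110000010101000 walk d0:H0→d1:-→d2:-→d3:-→d4:-→d5:-→d6:-→d7:-→d8:-→d9:-→d10:-→d11:-→d12:H1→d13:-→d14:-→d15:-→d16:H2→d17:-→d18:- -> H2
  del 56.42.0.0/16 (clear depth 16)
  add 56.42.0.0/16 -> H2 at depth 16
  del 199.0.0.0/8 (clear depth 8)
  add 56.42.0.0/16 -> H2 at depth 16
  add 56.42.56.0/24 -> H0 at depth 24
  add 0.0.0.0/0 -> H1 at depth 0
  add 56.42.48.0/20 -> H1 at depth 20
  add 199.14.0.0/16 -> H2 at depth 16
  add 199.8.0.0/13 -> H2 at depth 13
  del 56.42.56.128/26 (clear depth 26)
  lookup 186.69.186.42: bits 1 walk d0:H1→d1:- -> H1
  lookup 199.14.166.80: bits 11000111000011101010011001010000 walk d0:H1→d1:-→d2:-→d3:-→d4:-→d5:-→d6:-→d7:-→d8:-→d9:-→d10:-→d11:-→d12:H0→d13:H2→d14:-→d15:-→d16:H2→d17:-→d18:-→d19:-→d20:-→d21:-→d22:-→d23:-→d24:-→d25:-→d26:-→d27:-→d28:-→d29:-→d30:-→d31:-→d32:H1 -> H1
  add 56.42.0.0/16 -> H1 at depth 16
  lookup 199.8.0.28: bits 1100011100001 walk d0:H1→d1:-→d2:-→d3:-→d4:-→d5:-→d6:-→d7:-→d8:-→d9:-→d10:-→d11:-→d12:H0→d13:H2 -> H2
  lookup 56.32.0.0: bits 001110000010 walk d0:H1→d1:-→d2:-→d3:-→d4:-→d5:-→d6:-→d7:-→d8:-→d9:-→d10:-→d11:-→d12:H1 -> H1
  lookup 56.42.0.0: bits 001110000010101000 walk d0:H1→d1:-→d2:-→d3:-→d4:-→d5:-→d6:-→d7:-→d8:-→d9:-→d10:-→d11:-→d12:H1→d13:-→d14:-→d15:-→d16:H1→d17:-→d18:- -> H1
  add 199.14.160.0/20 -> H0 at depth 20
  del 56.42.0.0/16 (clear depth 16)
  del 199.14.0.0/16 (clear depth 16)
  lookup 56.42.97.132: bits 00111000001010100 walk d0:H1→d1:-→d2:-→d3:-→d4:-→d5:-→d6:-→d7:-→d8:-→d9:-→d10:-→d11:-→d12:H1→d13:-→d14:-→d15:-→d16:-→d17:- -> H1
  lookup 199.14.166.80: bits 11000111000011101010011001010000 walk d0:H1→d1:-→d2:-→d3:-→d4:-→d5:-→d6:-→d7:-→d8:-→d9:-→d10:-→d11:-→d12:H0→d13:H2→d14:-→d15:-→d16:-→d17:-→d18:-→d19:-→d20:H0→d21:-→d22:-→d23:-→d24:-→d25:-→d26:-→d27:-→d28:-→d29:-→d30:-→d31:-→d32:H1 -> H1
  lookup 191.43.80.19: bits 1 walk d0:H1→d1:- -> H1
  lookup 193.232.208.163: bits 11000 walk d0:H1→d1:-→d2:-→d3:-→d4:-→d5:- -> H1
  lookup 56.42.57.178: bits 00111000001010100011100 walk d0:H1→d1:-→d2:-→d3:-→d4:-→d5:-→d6:-→d7:-→d8:-→d9:-→d10:-→d11:-→d12:H1→d13:-→d14:-→d15:-→d16:-→d17:-→d18:-→d19:-→d20:H1→d21:-→d22:-→d23:- -> H1

== LOOKUPS ==
["H0","H0","H0","H2","H2","H0","H0","H2","H1","H1","H2","H1","H1","H1","H1","H1","H1","H1"]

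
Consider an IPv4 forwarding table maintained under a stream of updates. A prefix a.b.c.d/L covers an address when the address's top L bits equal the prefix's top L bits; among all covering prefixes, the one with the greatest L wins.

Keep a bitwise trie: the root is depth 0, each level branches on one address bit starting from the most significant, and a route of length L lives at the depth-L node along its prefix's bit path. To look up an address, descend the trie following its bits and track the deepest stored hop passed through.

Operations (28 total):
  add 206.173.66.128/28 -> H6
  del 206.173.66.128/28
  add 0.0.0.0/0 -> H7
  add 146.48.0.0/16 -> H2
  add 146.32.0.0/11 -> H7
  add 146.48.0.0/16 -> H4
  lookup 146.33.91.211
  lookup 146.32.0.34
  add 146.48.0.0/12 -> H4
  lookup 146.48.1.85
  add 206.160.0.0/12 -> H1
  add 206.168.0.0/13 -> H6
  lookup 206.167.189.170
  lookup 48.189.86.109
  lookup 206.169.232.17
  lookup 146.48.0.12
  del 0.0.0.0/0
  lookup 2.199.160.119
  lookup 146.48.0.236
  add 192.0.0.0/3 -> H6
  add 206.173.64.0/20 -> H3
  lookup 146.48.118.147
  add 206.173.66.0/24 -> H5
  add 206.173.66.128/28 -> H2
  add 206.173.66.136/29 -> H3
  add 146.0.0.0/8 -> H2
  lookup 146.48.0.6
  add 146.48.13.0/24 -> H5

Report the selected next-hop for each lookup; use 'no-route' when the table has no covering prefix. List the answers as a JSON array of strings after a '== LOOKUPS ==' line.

Apply in order:
  + 206.173.66.128/28 (H6) depth=28
  - 206.173.66.128/28 clear@28
  + 0.0.0.0/0 (H7) depth=0
  + 146.48.0.0/16 (H2) depth=16
  + 146.32.0.0/11 (H7) depth=11
  + 146.48.0.0/16 (H4) depth=16
  lookup 146.33.91.211: bits 10010010001 walk d0:H7→d1:-→d2:-→d3:-→d4:-→d5:-→d6:-→d7:-→d8:-→d9:-→d10:-→d11:H7 -> H7
  lookup 146.32.0.34: bits 10010010001 walk d0:H7→d1:-→d2:-→d3:-→d4:-→d5:-→d6:-→d7:-→d8:-→d9:-→d10:-→d11:H7 -> H7
  + 146.48.0.0/12 (H4) depth=12
  lookup 146.48.1.85: bits 1001001000110000 walk d0:H7→d1:-→d2:-→d3:-→d4:-→d5:-→d6:-→d7:-→d8:-→d9:-→d10:-→d11:H7→d12:H4→d13:-→d14:-→d15:-→d16:H4 -> H4
  + 206.160.0.0/12 (H1) depth=12
  + 206.168.0.0/13 (H6) depth=13
  lookup 206.167.189.170: bits 110011101010 walk d0:H7→d1:-→d2:-→d3:-→d4:-→d5:-→d6:-→d7:-→d8:-→d9:-→d10:-→d11:-→d12:H1 -> H1
  lookup 48.189.86.109: bits ε walk d0:H7 -> H7
  lookup 206.169.232.17: bits 1100111010101 walk d0:H7→d1:-→d2:-→d3:-→d4:-→d5:-→d6:-→d7:-→d8:-→d9:-→d10:-→d11:-→d12:H1→d13:H6 -> H6
  lookup 146.48.0.12: bits 1001001000110000 walk d0:H7→d1:-→d2:-→d3:-→d4:-→d5:-→d6:-→d7:-→d8:-→d9:-→d10:-→d11:H7→d12:H4→d13:-→d14:-→d15:-→d16:H4 -> H4
  - 0.0.0.0/0 clear@0
  lookup 2.199.160.119: bits ε walk d0:- -> no-route
  lookup 146.48.0.236: bits 1001001000110000 walk d0:-→d1:-→d2:-→d3:-→d4:-→d5:-→d6:-→d7:-→d8:-→d9:-→d10:-→d11:H7→d12:H4→d13:-→d14:-→d15:-→d16:H4 -> H4
  + 192.0.0.0/3 (H6) depth=3
  + 206.173.64.0/20 (H3) depth=20
  lookup 146.48.118.147: bits 1001001000110000 walk d0:-→d1:-→d2:-→d3:-→d4:-→d5:-→d6:-→d7:-→d8:-→d9:-→d10:-→d11:H7→d12:H4→d13:-→d14:-→d15:-→d16:H4 -> H4
  + 206.173.66.0/24 (H5) depth=24
  + 206.173.66.128/28 (H2) depth=28
  + 206.173.66.136/29 (H3) depth=29
  + 146.0.0.0/8 (H2) depth=8
  lookup 146.48.0.6: bits 1001001000110000 walk d0:-→d1:-→d2:-→d3:-→d4:-→d5:-→d6:-→d7:-→d8:H2→d9:-→d10:-→d11:H7→d12:H4→d13:-→d14:-→d15:-→d16:H4 -> H4
  + 146.48.13.0/24 (H5) depth=24

== LOOKUPS ==
["H7","H7","H4","H1","H7","H6","H4","no-route","H4","H4","H4"]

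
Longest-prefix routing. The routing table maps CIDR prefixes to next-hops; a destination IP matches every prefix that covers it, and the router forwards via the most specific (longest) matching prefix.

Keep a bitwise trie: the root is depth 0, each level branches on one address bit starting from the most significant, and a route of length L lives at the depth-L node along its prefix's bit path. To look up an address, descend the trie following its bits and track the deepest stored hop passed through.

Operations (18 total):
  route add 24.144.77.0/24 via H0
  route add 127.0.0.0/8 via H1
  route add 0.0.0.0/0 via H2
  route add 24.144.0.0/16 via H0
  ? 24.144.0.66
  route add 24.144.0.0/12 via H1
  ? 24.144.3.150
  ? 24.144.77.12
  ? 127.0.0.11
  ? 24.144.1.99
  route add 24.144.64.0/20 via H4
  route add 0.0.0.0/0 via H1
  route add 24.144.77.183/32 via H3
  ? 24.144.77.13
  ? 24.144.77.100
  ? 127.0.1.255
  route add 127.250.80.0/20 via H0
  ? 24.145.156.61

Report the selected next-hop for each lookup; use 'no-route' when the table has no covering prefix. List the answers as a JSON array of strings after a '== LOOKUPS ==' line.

Apply in order:
  + 24.144.77.0/24 (H0) depth=24
  + 127.0.0.0/8 (H1) depth=8
  + 0.0.0.0/0 (H2) depth=0
  + 24.144.0.0/16 (H0) depth=16
  ? 24.144.0.66  path d0:H2→d1:-→d2:-→d3:-→d4:-→d5:-→d6:-→d7:-→d8:-→d9:-→d10:-→d11:-→d12:-→d13:-→d14:-→d15:-→d16:H0→d17:-  best=H0
  + 24.144.0.0/12 (H1) depth=12
  ? 24.144.3.150  path d0:H2→d1:-→d2:-→d3:-→d4:-→d5:-→d6:-→d7:-→d8:-→d9:-→d10:-→d11:-→d12:H1→d13:-→d14:-→d15:-→d16:H0→d17:-  best=H0
  ? 24.144.77.12  path d0:H2→d1:-→d2:-→d3:-→d4:-→d5:-→d6:-→d7:-→d8:-→d9:-→d10:-→d11:-→d12:H1→d13:-→d14:-→d15:-→d16:H0→d17:-→d18:-→d19:-→d20:-→d21:-→d22:-→d23:-→d24:H0  best=H0
  ? 127.0.0.11  path d0:H2→d1:-→d2:-→d3:-→d4:-→d5:-→d6:-→d7:-→d8:H1  best=H1
  ? 24.144.1.99  path d0:H2→d1:-→d2:-→d3:-→d4:-→d5:-→d6:-→d7:-→d8:-→d9:-→d10:-→d11:-→d12:H1→d13:-→d14:-→d15:-→d16:H0→d17:-  best=H0
  + 24.144.64.0/20 (H4) depth=20
  + 0.0.0.0/0 (H1) depth=0
  + 24.144.77.183/32 (H3) depth=32
  ? 24.144.77.13  path d0:H1→d1:-→d2:-→d3:-→d4:-→d5:-→d6:-→d7:-→d8:-→d9:-→d10:-→d11:-→d12:H1→d13:-→d14:-→d15:-→d16:H0→d17:-→d18:-→d19:-→d20:H4→d21:-→d22:-→d23:-→d24:H0  best=H0
  ? 24.144.77.100  path d0:H1→d1:-→d2:-→d3:-→d4:-→d5:-→d6:-→d7:-→d8:-→d9:-→d10:-→d11:-→d12:H1→d13:-→d14:-→d15:-→d16:H0→d17:-→d18:-→d19:-→d20:H4→d21:-→d22:-→d23:-→d24:H0  best=H0
  ? 127.0.1.255  path d0:H1→d1:-→d2:-→d3:-→d4:-→d5:-→d6:-→d7:-→d8:H1  best=H1
  + 127.250.80.0/20 (H0) depth=20
  ? 24.145.156.61  path d0:H1→d1:-→d2:-→d3:-→d4:-→d5:-→d6:-→d7:-→d8:-→d9:-→d10:-→d11:-→d12:H1→d13:-→d14:-→d15:-  best=H1

== LOOKUPS ==
["H0","H0","H0","H1","H0","H0","H0","H1","H1"]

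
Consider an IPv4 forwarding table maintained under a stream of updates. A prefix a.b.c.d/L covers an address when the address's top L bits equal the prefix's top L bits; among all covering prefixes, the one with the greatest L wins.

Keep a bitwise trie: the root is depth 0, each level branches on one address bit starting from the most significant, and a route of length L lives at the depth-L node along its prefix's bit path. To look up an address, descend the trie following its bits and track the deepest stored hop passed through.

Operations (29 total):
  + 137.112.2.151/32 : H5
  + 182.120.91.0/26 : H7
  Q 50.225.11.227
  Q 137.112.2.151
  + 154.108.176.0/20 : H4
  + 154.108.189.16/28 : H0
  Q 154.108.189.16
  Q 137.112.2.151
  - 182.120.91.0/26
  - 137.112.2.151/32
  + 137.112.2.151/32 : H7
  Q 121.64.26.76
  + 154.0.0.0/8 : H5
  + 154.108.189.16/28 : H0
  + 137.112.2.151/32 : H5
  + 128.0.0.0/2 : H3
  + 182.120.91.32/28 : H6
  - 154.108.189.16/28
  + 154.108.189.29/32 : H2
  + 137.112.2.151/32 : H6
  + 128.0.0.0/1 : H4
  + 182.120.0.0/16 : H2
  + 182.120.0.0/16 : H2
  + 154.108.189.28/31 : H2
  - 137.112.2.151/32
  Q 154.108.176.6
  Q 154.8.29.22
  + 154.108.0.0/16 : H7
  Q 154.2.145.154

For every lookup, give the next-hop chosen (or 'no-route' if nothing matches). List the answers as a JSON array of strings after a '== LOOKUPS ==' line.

Apply in order:
  + 137.112.2.151/32 (H5) depth=32
  + 182.120.91.0/26 (H7) depth=26
  lookup 50.225.11.227: bits ε walk d0:- -> no-route
  lookup 137.112.2.151: bits 10001001011100000000001010010111 walk d0:-→d1:-→d2:-→d3:-→d4:-→d5:-→d6:-→d7:-→d8:-→d9:-→d10:-→d11:-→d12:-→d13:-→d14:-→d15:-→d16:-→d17:-→d18:-→d19:-→d20:-→d21:-→d22:-→d23:-→d24:-→d25:-→d26:-→d27:-→d28:-→d29:-→d30:-→d31:-→d32:H5 -> H5
  + 154.108.176.0/20 (H4) depth=20
  + 154.108.189.16/28 (H0) depth=28
  lookup 154.108.189.16: bits 1001101001101100101111010001 walk d0:-→d1:-→d2:-→d3:-→d4:-→d5:-→d6:-→d7:-→d8:-→d9:-→d10:-→d11:-→d12:-→d13:-→d14:-→d15:-→d16:-→d17:-→d18:-→d19:-→d20:H4→d21:-→d22:-→d23:-→d24:-→d25:-→d26:-→d27:-→d28:H0 -> H0
  lookup 137.112.2.151: bits 10001001011100000000001010010111 walk d0:-→d1:-→d2:-→d3:-→d4:-→d5:-→d6:-→d7:-→d8:-→d9:-→d10:-→d11:-→d12:-→d13:-→d14:-→d15:-→d16:-→d17:-→d18:-→d19:-→d20:-→d21:-→d22:-→d23:-→d24:-→d25:-→d26:-→d27:-→d28:-→d29:-→d30:-→d31:-→d32:H5 -> H5
  del 182.120.91.0/26 (clear depth 26)
  del 137.112.2.151/32 (clear depth 32)
  + 137.112.2.151/32 (H7) depth=32
  lookup 121.64.26.76: bits ε walk d0:- -> no-route
  + 154.0.0.0/8 (H5) depth=8
  + 154.108.189.16/28 (H0) depth=28
  + 137.112.2.151/32 (H5) depth=32
  + 128.0.0.0/2 (H3) depth=2
  + 182.120.91.32/28 (H6) depth=28
  del 154.108.189.16/28 (clear depth 28)
  + 154.108.189.29/32 (H2) depth=32
  + 137.112.2.151/32 (H6) depth=32
  + 128.0.0.0/1 (H4) depth=1
  + 182.120.0.0/16 (H2) depth=16
  + 182.120.0.0/16 (H2) depth=16
  + 154.108.189.28/31 (H2) depth=31
  del 137.112.2.151/32 (clear depth 32)
  lookup 154.108.176.6: bits 10011010011011001011 walk d0:-→d1:H4→d2:H3→d3:-→d4:-→d5:-→d6:-→d7:-→d8:H5→d9:-→d10:-→d11:-→d12:-→d13:-→d14:-→d15:-→d16:-→d17:-→d18:-→d19:-→d20:H4 -> H4
  lookup 154.8.29.22: bits 100110100 walk d0:-→d1:H4→d2:H3→d3:-→d4:-→d5:-→d6:-→d7:-→d8:H5→d9:- -> H5
  + 154.108.0.0/16 (H7) depth=16
  lookup 154.2.145.154: bits 100110100 walk d0:-→d1:H4→d2:H3→d3:-→d4:-→d5:-→d6:-→d7:-→d8:H5→d9:- -> H5

== LOOKUPS ==
["no-route","H5","H0","H5","no-route","H4","H5","H5"]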